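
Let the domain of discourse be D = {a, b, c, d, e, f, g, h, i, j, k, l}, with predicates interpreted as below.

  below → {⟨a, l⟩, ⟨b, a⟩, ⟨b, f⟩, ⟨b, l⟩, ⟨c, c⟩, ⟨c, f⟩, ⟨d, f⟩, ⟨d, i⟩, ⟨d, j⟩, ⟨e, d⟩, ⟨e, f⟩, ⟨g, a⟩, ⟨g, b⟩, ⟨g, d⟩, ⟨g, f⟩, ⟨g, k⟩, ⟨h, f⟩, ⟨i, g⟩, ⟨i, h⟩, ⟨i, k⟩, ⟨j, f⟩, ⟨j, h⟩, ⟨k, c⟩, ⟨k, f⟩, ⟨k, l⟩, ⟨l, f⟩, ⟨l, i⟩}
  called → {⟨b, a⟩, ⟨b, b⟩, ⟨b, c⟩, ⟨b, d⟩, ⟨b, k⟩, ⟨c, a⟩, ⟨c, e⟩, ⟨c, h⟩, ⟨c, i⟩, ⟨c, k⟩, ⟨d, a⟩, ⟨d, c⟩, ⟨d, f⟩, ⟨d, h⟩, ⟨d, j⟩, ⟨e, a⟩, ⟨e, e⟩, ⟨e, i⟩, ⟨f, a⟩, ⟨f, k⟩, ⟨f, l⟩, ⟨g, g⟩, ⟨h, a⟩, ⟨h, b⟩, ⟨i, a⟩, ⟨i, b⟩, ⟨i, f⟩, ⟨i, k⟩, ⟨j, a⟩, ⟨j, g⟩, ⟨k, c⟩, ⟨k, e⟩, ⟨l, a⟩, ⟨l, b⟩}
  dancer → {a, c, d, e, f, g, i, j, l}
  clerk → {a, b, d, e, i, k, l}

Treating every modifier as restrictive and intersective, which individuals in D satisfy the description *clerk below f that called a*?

⟦below f⟧ = {x : ⟨x, f⟩ ∈ ⟦below⟧} = {b, c, d, e, g, h, j, k, l}
⟦that called a⟧ = {x : ⟨x, a⟩ ∈ ⟦called⟧} = {b, c, d, e, f, h, i, j, l}
⟦clerk⟧ = {a, b, d, e, i, k, l}
… ∩ ⟦below f⟧ = {a, b, d, e, i, k, l} ∩ {b, c, d, e, g, h, j, k, l} = {b, d, e, k, l}
… ∩ ⟦that called a⟧ = {b, d, e, k, l} ∩ {b, c, d, e, f, h, i, j, l} = {b, d, e, l}
So ⟦clerk below f that called a⟧ = {b, d, e, l}.

{b, d, e, l}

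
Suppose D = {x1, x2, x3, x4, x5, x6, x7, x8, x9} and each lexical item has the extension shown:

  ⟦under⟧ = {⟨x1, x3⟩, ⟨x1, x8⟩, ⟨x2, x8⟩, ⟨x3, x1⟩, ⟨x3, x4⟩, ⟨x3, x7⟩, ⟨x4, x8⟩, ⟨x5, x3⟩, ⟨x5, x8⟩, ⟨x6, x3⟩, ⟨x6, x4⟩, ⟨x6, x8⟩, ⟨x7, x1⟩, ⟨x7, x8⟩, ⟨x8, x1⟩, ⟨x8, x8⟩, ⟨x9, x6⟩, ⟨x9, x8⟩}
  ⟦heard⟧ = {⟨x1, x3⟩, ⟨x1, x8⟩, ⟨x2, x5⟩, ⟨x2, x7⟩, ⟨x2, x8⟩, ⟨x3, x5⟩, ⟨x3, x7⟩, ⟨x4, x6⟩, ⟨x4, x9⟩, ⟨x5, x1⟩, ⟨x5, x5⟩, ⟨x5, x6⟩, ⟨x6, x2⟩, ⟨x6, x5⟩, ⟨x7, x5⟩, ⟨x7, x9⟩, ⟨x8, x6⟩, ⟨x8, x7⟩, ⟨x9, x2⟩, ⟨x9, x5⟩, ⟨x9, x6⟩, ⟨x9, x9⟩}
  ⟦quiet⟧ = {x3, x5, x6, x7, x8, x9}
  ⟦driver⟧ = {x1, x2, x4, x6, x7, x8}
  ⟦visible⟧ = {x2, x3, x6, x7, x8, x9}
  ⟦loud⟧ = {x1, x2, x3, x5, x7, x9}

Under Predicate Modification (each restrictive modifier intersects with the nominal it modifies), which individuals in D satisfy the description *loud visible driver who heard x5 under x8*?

{x2, x7}

⟦who heard x5⟧ = {x : ⟨x, x5⟩ ∈ ⟦heard⟧} = {x2, x3, x5, x6, x7, x9}
⟦under x8⟧ = {x : ⟨x, x8⟩ ∈ ⟦under⟧} = {x1, x2, x4, x5, x6, x7, x8, x9}
⟦driver⟧ = {x1, x2, x4, x6, x7, x8}
… ∩ ⟦who heard x5⟧ = {x1, x2, x4, x6, x7, x8} ∩ {x2, x3, x5, x6, x7, x9} = {x2, x6, x7}
… ∩ ⟦under x8⟧ = {x2, x6, x7} ∩ {x1, x2, x4, x5, x6, x7, x8, x9} = {x2, x6, x7}
… ∩ ⟦loud⟧ = {x2, x6, x7} ∩ {x1, x2, x3, x5, x7, x9} = {x2, x7}
… ∩ ⟦visible⟧ = {x2, x7} ∩ {x2, x3, x6, x7, x8, x9} = {x2, x7}
So ⟦loud visible driver who heard x5 under x8⟧ = {x2, x7}.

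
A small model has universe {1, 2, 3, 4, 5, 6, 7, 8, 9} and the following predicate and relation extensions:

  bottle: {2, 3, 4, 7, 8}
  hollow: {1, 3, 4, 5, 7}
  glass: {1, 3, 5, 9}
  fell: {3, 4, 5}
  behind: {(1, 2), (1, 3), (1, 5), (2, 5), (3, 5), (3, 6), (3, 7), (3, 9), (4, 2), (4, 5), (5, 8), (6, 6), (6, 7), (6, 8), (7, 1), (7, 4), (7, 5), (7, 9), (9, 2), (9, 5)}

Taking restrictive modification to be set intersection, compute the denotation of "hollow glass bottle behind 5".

⟦behind 5⟧ = {x : ⟨x, 5⟩ ∈ ⟦behind⟧} = {1, 2, 3, 4, 7, 9}
⟦bottle⟧ = {2, 3, 4, 7, 8}
… ∩ ⟦behind 5⟧ = {2, 3, 4, 7, 8} ∩ {1, 2, 3, 4, 7, 9} = {2, 3, 4, 7}
… ∩ ⟦hollow⟧ = {2, 3, 4, 7} ∩ {1, 3, 4, 5, 7} = {3, 4, 7}
… ∩ ⟦glass⟧ = {3, 4, 7} ∩ {1, 3, 5, 9} = {3}
So ⟦hollow glass bottle behind 5⟧ = {3}.

{3}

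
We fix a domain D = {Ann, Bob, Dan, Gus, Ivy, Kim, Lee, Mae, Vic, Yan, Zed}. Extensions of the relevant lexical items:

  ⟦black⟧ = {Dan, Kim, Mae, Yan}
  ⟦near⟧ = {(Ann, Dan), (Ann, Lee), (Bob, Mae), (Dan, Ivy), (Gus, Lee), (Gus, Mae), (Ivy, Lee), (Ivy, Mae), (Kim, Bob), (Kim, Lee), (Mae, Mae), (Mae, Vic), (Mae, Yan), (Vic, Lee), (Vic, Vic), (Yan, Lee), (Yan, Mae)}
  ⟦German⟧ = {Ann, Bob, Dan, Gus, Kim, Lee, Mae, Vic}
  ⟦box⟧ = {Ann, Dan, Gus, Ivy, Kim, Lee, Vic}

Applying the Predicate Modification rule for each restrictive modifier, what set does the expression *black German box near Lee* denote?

⟦near Lee⟧ = {x : ⟨x, Lee⟩ ∈ ⟦near⟧} = {Ann, Gus, Ivy, Kim, Vic, Yan}
⟦box⟧ = {Ann, Dan, Gus, Ivy, Kim, Lee, Vic}
… ∩ ⟦near Lee⟧ = {Ann, Dan, Gus, Ivy, Kim, Lee, Vic} ∩ {Ann, Gus, Ivy, Kim, Vic, Yan} = {Ann, Gus, Ivy, Kim, Vic}
… ∩ ⟦black⟧ = {Ann, Gus, Ivy, Kim, Vic} ∩ {Dan, Kim, Mae, Yan} = {Kim}
… ∩ ⟦German⟧ = {Kim} ∩ {Ann, Bob, Dan, Gus, Kim, Lee, Mae, Vic} = {Kim}
So ⟦black German box near Lee⟧ = {Kim}.

{Kim}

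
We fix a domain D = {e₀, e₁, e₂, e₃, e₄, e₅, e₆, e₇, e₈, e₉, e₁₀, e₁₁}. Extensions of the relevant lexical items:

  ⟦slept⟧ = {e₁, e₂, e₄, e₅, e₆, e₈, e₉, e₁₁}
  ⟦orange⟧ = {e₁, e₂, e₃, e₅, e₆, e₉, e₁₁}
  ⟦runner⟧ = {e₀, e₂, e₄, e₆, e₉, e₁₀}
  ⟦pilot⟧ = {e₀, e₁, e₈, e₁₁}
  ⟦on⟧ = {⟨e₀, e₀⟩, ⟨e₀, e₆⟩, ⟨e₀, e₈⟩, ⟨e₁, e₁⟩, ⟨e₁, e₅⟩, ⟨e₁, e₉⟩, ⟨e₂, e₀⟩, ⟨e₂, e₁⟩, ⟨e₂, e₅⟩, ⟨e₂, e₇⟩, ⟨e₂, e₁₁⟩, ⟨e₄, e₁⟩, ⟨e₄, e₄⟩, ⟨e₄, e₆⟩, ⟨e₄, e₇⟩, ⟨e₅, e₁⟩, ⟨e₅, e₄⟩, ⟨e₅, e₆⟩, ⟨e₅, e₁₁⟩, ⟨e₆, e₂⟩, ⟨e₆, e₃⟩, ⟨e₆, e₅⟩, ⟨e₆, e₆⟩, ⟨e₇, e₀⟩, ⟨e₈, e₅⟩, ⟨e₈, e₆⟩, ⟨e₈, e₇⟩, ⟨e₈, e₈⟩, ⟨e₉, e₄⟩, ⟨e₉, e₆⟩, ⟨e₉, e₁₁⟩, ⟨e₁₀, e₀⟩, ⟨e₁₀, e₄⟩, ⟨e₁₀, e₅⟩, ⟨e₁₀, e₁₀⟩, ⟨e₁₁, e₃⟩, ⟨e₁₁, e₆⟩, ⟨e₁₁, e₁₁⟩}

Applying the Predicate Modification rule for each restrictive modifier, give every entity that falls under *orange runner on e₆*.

⟦on e₆⟧ = {x : ⟨x, e₆⟩ ∈ ⟦on⟧} = {e₀, e₄, e₅, e₆, e₈, e₉, e₁₁}
⟦runner⟧ = {e₀, e₂, e₄, e₆, e₉, e₁₀}
… ∩ ⟦on e₆⟧ = {e₀, e₂, e₄, e₆, e₉, e₁₀} ∩ {e₀, e₄, e₅, e₆, e₈, e₉, e₁₁} = {e₀, e₄, e₆, e₉}
… ∩ ⟦orange⟧ = {e₀, e₄, e₆, e₉} ∩ {e₁, e₂, e₃, e₅, e₆, e₉, e₁₁} = {e₆, e₉}
So ⟦orange runner on e₆⟧ = {e₆, e₉}.

{e₆, e₉}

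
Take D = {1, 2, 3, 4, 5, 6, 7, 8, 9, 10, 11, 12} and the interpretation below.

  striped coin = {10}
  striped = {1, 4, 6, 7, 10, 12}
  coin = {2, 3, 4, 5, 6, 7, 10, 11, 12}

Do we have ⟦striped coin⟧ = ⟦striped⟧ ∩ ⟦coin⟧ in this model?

no

⟦striped⟧ ∩ ⟦coin⟧ = {1, 4, 6, 7, 10, 12} ∩ {2, 3, 4, 5, 6, 7, 10, 11, 12} = {4, 6, 7, 10, 12}
Observed ⟦striped coin⟧ = {10}.
These differ, so the modifier is not intersective in this model.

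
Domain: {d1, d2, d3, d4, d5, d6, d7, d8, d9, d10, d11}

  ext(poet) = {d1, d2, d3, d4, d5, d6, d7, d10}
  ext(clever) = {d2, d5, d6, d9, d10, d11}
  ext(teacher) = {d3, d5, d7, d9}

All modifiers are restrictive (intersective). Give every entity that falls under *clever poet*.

{d2, d5, d6, d10}

⟦poet⟧ = {d1, d2, d3, d4, d5, d6, d7, d10}
… ∩ ⟦clever⟧ = {d1, d2, d3, d4, d5, d6, d7, d10} ∩ {d2, d5, d6, d9, d10, d11} = {d2, d5, d6, d10}
So ⟦clever poet⟧ = {d2, d5, d6, d10}.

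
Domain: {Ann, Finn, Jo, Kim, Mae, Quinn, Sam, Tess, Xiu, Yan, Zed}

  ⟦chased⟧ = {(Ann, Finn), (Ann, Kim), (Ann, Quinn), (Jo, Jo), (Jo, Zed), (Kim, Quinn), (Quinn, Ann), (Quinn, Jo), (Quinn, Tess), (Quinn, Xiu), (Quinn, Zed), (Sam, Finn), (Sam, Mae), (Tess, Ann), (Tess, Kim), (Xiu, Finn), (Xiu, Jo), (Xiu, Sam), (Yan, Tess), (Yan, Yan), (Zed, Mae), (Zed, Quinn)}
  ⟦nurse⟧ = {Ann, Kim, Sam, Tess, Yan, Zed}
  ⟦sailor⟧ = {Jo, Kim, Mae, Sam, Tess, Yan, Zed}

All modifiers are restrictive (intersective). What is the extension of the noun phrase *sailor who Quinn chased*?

{Jo, Tess, Zed}

⟦who Quinn chased⟧ = {x : ⟨Quinn, x⟩ ∈ ⟦chased⟧} = {Ann, Jo, Tess, Xiu, Zed}
⟦sailor⟧ = {Jo, Kim, Mae, Sam, Tess, Yan, Zed}
… ∩ ⟦who Quinn chased⟧ = {Jo, Kim, Mae, Sam, Tess, Yan, Zed} ∩ {Ann, Jo, Tess, Xiu, Zed} = {Jo, Tess, Zed}
So ⟦sailor who Quinn chased⟧ = {Jo, Tess, Zed}.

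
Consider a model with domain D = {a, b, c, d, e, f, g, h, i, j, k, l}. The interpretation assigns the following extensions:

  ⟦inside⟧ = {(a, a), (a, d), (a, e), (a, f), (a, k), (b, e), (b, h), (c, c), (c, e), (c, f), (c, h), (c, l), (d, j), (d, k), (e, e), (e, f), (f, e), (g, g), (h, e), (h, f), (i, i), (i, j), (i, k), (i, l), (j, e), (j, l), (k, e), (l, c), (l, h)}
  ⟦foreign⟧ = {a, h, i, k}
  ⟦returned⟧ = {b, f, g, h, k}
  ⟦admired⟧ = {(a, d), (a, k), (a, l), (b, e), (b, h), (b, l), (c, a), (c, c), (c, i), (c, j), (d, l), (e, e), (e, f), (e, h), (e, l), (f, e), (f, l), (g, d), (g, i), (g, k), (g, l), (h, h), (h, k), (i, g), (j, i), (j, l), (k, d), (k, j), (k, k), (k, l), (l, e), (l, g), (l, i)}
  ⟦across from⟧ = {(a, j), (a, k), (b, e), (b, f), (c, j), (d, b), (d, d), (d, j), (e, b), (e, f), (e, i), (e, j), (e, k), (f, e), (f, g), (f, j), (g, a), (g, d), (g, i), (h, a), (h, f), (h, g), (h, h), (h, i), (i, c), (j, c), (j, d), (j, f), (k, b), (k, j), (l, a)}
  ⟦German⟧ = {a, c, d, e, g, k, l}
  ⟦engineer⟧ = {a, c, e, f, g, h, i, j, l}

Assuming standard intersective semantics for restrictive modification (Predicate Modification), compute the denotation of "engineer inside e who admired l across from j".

⟦inside e⟧ = {x : ⟨x, e⟩ ∈ ⟦inside⟧} = {a, b, c, e, f, h, j, k}
⟦who admired l⟧ = {x : ⟨x, l⟩ ∈ ⟦admired⟧} = {a, b, d, e, f, g, j, k}
⟦across from j⟧ = {x : ⟨x, j⟩ ∈ ⟦across from⟧} = {a, c, d, e, f, k}
⟦engineer⟧ = {a, c, e, f, g, h, i, j, l}
… ∩ ⟦inside e⟧ = {a, c, e, f, g, h, i, j, l} ∩ {a, b, c, e, f, h, j, k} = {a, c, e, f, h, j}
… ∩ ⟦who admired l⟧ = {a, c, e, f, h, j} ∩ {a, b, d, e, f, g, j, k} = {a, e, f, j}
… ∩ ⟦across from j⟧ = {a, e, f, j} ∩ {a, c, d, e, f, k} = {a, e, f}
So ⟦engineer inside e who admired l across from j⟧ = {a, e, f}.

{a, e, f}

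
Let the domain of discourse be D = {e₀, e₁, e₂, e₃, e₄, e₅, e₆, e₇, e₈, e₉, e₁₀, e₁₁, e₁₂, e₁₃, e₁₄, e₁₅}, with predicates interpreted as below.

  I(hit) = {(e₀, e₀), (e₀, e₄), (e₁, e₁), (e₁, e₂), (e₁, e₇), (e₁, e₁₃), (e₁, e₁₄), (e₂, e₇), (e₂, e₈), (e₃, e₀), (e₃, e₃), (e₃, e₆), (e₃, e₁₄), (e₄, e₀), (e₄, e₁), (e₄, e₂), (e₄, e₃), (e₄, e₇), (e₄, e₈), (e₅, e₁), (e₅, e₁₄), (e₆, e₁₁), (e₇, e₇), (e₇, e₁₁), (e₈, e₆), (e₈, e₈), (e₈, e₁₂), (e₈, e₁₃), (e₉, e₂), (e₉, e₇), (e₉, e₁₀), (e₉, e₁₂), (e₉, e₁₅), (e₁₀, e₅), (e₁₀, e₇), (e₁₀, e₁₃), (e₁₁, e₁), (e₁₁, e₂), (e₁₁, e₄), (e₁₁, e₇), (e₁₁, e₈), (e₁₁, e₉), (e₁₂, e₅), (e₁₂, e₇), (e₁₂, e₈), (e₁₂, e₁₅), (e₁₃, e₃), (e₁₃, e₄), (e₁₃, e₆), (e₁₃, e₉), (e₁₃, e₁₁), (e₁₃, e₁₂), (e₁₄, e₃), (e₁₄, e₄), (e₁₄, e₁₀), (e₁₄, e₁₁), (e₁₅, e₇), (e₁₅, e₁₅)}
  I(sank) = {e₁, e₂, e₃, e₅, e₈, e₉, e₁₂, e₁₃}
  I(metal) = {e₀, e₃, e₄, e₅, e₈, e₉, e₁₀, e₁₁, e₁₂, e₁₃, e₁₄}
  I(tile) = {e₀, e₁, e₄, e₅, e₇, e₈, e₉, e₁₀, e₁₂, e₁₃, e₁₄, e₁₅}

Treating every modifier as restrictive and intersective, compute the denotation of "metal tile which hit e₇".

{e₄, e₉, e₁₀, e₁₂}

⟦which hit e₇⟧ = {x : ⟨x, e₇⟩ ∈ ⟦hit⟧} = {e₁, e₂, e₄, e₇, e₉, e₁₀, e₁₁, e₁₂, e₁₅}
⟦tile⟧ = {e₀, e₁, e₄, e₅, e₇, e₈, e₉, e₁₀, e₁₂, e₁₃, e₁₄, e₁₅}
… ∩ ⟦which hit e₇⟧ = {e₀, e₁, e₄, e₅, e₇, e₈, e₉, e₁₀, e₁₂, e₁₃, e₁₄, e₁₅} ∩ {e₁, e₂, e₄, e₇, e₉, e₁₀, e₁₁, e₁₂, e₁₅} = {e₁, e₄, e₇, e₉, e₁₀, e₁₂, e₁₅}
… ∩ ⟦metal⟧ = {e₁, e₄, e₇, e₉, e₁₀, e₁₂, e₁₅} ∩ {e₀, e₃, e₄, e₅, e₈, e₉, e₁₀, e₁₁, e₁₂, e₁₃, e₁₄} = {e₄, e₉, e₁₀, e₁₂}
So ⟦metal tile which hit e₇⟧ = {e₄, e₉, e₁₀, e₁₂}.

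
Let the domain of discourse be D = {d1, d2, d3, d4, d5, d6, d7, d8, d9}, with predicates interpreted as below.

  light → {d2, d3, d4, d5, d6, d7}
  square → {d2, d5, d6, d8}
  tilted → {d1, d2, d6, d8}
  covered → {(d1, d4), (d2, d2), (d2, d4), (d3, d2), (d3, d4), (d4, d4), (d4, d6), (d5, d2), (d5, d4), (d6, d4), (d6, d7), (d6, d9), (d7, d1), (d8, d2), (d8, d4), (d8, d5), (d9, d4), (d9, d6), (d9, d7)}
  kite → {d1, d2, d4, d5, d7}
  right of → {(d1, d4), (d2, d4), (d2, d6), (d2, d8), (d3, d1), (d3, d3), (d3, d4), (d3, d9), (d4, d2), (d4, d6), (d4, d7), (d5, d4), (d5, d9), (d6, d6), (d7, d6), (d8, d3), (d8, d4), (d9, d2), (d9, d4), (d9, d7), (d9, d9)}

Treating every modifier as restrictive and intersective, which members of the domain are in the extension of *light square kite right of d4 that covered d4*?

⟦right of d4⟧ = {x : ⟨x, d4⟩ ∈ ⟦right of⟧} = {d1, d2, d3, d5, d8, d9}
⟦that covered d4⟧ = {x : ⟨x, d4⟩ ∈ ⟦covered⟧} = {d1, d2, d3, d4, d5, d6, d8, d9}
⟦kite⟧ = {d1, d2, d4, d5, d7}
… ∩ ⟦right of d4⟧ = {d1, d2, d4, d5, d7} ∩ {d1, d2, d3, d5, d8, d9} = {d1, d2, d5}
… ∩ ⟦that covered d4⟧ = {d1, d2, d5} ∩ {d1, d2, d3, d4, d5, d6, d8, d9} = {d1, d2, d5}
… ∩ ⟦light⟧ = {d1, d2, d5} ∩ {d2, d3, d4, d5, d6, d7} = {d2, d5}
… ∩ ⟦square⟧ = {d2, d5} ∩ {d2, d5, d6, d8} = {d2, d5}
So ⟦light square kite right of d4 that covered d4⟧ = {d2, d5}.

{d2, d5}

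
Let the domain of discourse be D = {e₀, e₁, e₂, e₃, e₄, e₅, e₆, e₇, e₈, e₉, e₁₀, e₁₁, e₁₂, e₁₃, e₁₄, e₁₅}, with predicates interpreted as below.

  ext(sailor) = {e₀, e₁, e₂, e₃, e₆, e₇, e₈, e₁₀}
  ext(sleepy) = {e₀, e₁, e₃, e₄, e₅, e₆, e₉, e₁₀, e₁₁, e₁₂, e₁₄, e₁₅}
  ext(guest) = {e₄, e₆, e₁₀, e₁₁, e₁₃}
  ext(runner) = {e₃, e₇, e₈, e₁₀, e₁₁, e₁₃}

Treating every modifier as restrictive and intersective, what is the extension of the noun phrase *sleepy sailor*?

⟦sailor⟧ = {e₀, e₁, e₂, e₃, e₆, e₇, e₈, e₁₀}
… ∩ ⟦sleepy⟧ = {e₀, e₁, e₂, e₃, e₆, e₇, e₈, e₁₀} ∩ {e₀, e₁, e₃, e₄, e₅, e₆, e₉, e₁₀, e₁₁, e₁₂, e₁₄, e₁₅} = {e₀, e₁, e₃, e₆, e₁₀}
So ⟦sleepy sailor⟧ = {e₀, e₁, e₃, e₆, e₁₀}.

{e₀, e₁, e₃, e₆, e₁₀}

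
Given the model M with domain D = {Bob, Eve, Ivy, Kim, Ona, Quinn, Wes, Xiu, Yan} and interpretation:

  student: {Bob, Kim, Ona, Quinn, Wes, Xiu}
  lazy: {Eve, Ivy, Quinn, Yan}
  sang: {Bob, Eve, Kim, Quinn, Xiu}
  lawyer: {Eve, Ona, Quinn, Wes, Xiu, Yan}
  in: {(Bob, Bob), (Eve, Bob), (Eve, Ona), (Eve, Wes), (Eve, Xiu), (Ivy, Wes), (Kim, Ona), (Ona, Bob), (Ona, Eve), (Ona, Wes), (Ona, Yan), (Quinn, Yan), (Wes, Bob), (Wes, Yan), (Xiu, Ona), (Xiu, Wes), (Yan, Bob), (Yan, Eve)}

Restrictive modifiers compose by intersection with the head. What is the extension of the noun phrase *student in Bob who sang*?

⟦in Bob⟧ = {x : ⟨x, Bob⟩ ∈ ⟦in⟧} = {Bob, Eve, Ona, Wes, Yan}
⟦who sang⟧ = ⟦sang⟧ = {Bob, Eve, Kim, Quinn, Xiu}
⟦student⟧ = {Bob, Kim, Ona, Quinn, Wes, Xiu}
… ∩ ⟦in Bob⟧ = {Bob, Kim, Ona, Quinn, Wes, Xiu} ∩ {Bob, Eve, Ona, Wes, Yan} = {Bob, Ona, Wes}
… ∩ ⟦who sang⟧ = {Bob, Ona, Wes} ∩ {Bob, Eve, Kim, Quinn, Xiu} = {Bob}
So ⟦student in Bob who sang⟧ = {Bob}.

{Bob}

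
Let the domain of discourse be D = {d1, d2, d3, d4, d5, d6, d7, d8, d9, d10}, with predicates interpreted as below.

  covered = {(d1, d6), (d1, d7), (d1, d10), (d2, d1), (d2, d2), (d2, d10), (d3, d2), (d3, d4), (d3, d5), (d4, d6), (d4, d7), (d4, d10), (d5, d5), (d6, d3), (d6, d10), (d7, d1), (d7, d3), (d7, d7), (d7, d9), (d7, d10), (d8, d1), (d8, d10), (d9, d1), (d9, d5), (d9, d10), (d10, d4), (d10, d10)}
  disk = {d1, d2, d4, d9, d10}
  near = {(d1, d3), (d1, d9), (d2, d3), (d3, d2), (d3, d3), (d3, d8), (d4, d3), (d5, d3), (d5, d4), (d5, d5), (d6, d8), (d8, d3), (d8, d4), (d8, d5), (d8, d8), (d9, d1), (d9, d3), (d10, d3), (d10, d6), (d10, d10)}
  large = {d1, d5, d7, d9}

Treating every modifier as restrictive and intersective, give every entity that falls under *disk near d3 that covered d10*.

⟦near d3⟧ = {x : ⟨x, d3⟩ ∈ ⟦near⟧} = {d1, d2, d3, d4, d5, d8, d9, d10}
⟦that covered d10⟧ = {x : ⟨x, d10⟩ ∈ ⟦covered⟧} = {d1, d2, d4, d6, d7, d8, d9, d10}
⟦disk⟧ = {d1, d2, d4, d9, d10}
… ∩ ⟦near d3⟧ = {d1, d2, d4, d9, d10} ∩ {d1, d2, d3, d4, d5, d8, d9, d10} = {d1, d2, d4, d9, d10}
… ∩ ⟦that covered d10⟧ = {d1, d2, d4, d9, d10} ∩ {d1, d2, d4, d6, d7, d8, d9, d10} = {d1, d2, d4, d9, d10}
So ⟦disk near d3 that covered d10⟧ = {d1, d2, d4, d9, d10}.

{d1, d2, d4, d9, d10}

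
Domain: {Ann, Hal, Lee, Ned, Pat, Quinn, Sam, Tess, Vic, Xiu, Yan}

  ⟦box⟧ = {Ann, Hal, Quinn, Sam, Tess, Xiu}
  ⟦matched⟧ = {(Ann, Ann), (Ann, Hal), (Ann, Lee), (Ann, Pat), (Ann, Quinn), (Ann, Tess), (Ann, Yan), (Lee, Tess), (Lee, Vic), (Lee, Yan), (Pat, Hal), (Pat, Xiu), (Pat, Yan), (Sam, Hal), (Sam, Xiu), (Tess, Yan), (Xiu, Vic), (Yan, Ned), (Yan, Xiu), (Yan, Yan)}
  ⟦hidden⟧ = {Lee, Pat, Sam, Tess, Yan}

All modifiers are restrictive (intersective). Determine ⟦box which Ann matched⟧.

{Ann, Hal, Quinn, Tess}

⟦which Ann matched⟧ = {x : ⟨Ann, x⟩ ∈ ⟦matched⟧} = {Ann, Hal, Lee, Pat, Quinn, Tess, Yan}
⟦box⟧ = {Ann, Hal, Quinn, Sam, Tess, Xiu}
… ∩ ⟦which Ann matched⟧ = {Ann, Hal, Quinn, Sam, Tess, Xiu} ∩ {Ann, Hal, Lee, Pat, Quinn, Tess, Yan} = {Ann, Hal, Quinn, Tess}
So ⟦box which Ann matched⟧ = {Ann, Hal, Quinn, Tess}.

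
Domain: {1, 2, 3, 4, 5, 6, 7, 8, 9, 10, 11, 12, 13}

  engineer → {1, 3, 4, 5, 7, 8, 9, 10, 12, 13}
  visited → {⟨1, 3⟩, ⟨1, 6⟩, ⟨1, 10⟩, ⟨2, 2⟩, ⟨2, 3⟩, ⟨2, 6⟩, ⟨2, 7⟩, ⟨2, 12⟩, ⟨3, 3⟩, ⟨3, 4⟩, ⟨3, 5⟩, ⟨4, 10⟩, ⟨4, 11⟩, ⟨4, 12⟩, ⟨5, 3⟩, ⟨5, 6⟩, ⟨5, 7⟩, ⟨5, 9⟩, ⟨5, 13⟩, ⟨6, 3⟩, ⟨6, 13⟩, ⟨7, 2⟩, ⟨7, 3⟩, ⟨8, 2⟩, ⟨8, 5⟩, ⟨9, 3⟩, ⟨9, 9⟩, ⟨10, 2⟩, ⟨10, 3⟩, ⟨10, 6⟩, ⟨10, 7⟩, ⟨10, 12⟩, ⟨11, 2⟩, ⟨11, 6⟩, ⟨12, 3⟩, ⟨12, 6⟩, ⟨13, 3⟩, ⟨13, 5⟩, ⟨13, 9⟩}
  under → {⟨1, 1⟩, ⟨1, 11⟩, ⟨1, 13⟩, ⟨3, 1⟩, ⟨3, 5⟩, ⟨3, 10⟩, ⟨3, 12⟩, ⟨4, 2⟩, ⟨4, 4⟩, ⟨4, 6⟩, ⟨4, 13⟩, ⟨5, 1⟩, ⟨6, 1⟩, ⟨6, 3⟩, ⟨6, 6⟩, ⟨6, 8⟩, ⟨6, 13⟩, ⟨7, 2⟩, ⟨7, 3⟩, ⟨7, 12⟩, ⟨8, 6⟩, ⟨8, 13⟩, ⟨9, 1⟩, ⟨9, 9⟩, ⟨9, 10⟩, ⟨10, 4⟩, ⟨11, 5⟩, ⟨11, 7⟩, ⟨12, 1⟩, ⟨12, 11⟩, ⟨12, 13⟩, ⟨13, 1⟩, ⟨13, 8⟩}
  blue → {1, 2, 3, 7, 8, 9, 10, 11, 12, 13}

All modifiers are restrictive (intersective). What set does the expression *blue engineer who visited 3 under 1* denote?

{1, 3, 9, 12, 13}

⟦who visited 3⟧ = {x : ⟨x, 3⟩ ∈ ⟦visited⟧} = {1, 2, 3, 5, 6, 7, 9, 10, 12, 13}
⟦under 1⟧ = {x : ⟨x, 1⟩ ∈ ⟦under⟧} = {1, 3, 5, 6, 9, 12, 13}
⟦engineer⟧ = {1, 3, 4, 5, 7, 8, 9, 10, 12, 13}
… ∩ ⟦who visited 3⟧ = {1, 3, 4, 5, 7, 8, 9, 10, 12, 13} ∩ {1, 2, 3, 5, 6, 7, 9, 10, 12, 13} = {1, 3, 5, 7, 9, 10, 12, 13}
… ∩ ⟦under 1⟧ = {1, 3, 5, 7, 9, 10, 12, 13} ∩ {1, 3, 5, 6, 9, 12, 13} = {1, 3, 5, 9, 12, 13}
… ∩ ⟦blue⟧ = {1, 3, 5, 9, 12, 13} ∩ {1, 2, 3, 7, 8, 9, 10, 11, 12, 13} = {1, 3, 9, 12, 13}
So ⟦blue engineer who visited 3 under 1⟧ = {1, 3, 9, 12, 13}.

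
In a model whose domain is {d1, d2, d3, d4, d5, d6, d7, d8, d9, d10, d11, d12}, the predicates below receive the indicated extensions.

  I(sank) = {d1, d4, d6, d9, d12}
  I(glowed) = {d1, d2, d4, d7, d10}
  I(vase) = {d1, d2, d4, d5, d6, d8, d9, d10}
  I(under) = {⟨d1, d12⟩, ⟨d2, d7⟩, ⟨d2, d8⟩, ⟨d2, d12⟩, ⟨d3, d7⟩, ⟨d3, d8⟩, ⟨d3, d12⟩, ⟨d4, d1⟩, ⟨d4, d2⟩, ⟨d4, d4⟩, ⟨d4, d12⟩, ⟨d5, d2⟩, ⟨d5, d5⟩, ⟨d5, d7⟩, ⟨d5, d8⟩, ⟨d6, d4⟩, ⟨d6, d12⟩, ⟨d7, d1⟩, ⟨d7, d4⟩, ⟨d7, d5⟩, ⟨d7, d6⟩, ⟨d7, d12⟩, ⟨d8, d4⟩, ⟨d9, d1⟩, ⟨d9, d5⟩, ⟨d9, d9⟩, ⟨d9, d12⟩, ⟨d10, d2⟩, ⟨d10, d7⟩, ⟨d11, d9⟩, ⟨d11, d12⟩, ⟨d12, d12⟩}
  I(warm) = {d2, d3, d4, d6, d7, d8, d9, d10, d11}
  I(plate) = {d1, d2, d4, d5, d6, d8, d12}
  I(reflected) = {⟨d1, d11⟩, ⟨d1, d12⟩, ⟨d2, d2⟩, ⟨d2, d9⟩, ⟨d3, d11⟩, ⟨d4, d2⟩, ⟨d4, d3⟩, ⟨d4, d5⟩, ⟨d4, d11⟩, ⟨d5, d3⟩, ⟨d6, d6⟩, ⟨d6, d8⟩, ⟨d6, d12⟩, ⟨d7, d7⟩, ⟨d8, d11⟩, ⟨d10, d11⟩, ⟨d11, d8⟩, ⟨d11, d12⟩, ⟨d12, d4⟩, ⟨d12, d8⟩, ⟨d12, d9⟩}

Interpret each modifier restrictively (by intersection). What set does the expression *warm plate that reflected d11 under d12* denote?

{d4}

⟦that reflected d11⟧ = {x : ⟨x, d11⟩ ∈ ⟦reflected⟧} = {d1, d3, d4, d8, d10}
⟦under d12⟧ = {x : ⟨x, d12⟩ ∈ ⟦under⟧} = {d1, d2, d3, d4, d6, d7, d9, d11, d12}
⟦plate⟧ = {d1, d2, d4, d5, d6, d8, d12}
… ∩ ⟦that reflected d11⟧ = {d1, d2, d4, d5, d6, d8, d12} ∩ {d1, d3, d4, d8, d10} = {d1, d4, d8}
… ∩ ⟦under d12⟧ = {d1, d4, d8} ∩ {d1, d2, d3, d4, d6, d7, d9, d11, d12} = {d1, d4}
… ∩ ⟦warm⟧ = {d1, d4} ∩ {d2, d3, d4, d6, d7, d8, d9, d10, d11} = {d4}
So ⟦warm plate that reflected d11 under d12⟧ = {d4}.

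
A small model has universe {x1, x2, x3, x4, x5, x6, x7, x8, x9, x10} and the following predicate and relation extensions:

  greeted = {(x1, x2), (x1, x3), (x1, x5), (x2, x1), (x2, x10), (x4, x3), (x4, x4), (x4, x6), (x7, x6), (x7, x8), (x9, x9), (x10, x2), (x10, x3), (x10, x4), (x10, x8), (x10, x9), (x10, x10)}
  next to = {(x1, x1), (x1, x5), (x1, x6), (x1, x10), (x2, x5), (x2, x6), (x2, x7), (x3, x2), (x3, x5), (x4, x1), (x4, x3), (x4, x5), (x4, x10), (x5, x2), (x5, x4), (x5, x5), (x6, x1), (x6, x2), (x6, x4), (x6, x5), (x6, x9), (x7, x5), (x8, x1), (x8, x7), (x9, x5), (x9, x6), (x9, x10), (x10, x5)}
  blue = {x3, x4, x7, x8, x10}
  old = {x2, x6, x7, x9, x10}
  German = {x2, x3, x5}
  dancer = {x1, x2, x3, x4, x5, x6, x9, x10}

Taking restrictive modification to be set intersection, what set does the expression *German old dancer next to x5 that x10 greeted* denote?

{x2}

⟦next to x5⟧ = {x : ⟨x, x5⟩ ∈ ⟦next to⟧} = {x1, x2, x3, x4, x5, x6, x7, x9, x10}
⟦that x10 greeted⟧ = {x : ⟨x10, x⟩ ∈ ⟦greeted⟧} = {x2, x3, x4, x8, x9, x10}
⟦dancer⟧ = {x1, x2, x3, x4, x5, x6, x9, x10}
… ∩ ⟦next to x5⟧ = {x1, x2, x3, x4, x5, x6, x9, x10} ∩ {x1, x2, x3, x4, x5, x6, x7, x9, x10} = {x1, x2, x3, x4, x5, x6, x9, x10}
… ∩ ⟦that x10 greeted⟧ = {x1, x2, x3, x4, x5, x6, x9, x10} ∩ {x2, x3, x4, x8, x9, x10} = {x2, x3, x4, x9, x10}
… ∩ ⟦German⟧ = {x2, x3, x4, x9, x10} ∩ {x2, x3, x5} = {x2, x3}
… ∩ ⟦old⟧ = {x2, x3} ∩ {x2, x6, x7, x9, x10} = {x2}
So ⟦German old dancer next to x5 that x10 greeted⟧ = {x2}.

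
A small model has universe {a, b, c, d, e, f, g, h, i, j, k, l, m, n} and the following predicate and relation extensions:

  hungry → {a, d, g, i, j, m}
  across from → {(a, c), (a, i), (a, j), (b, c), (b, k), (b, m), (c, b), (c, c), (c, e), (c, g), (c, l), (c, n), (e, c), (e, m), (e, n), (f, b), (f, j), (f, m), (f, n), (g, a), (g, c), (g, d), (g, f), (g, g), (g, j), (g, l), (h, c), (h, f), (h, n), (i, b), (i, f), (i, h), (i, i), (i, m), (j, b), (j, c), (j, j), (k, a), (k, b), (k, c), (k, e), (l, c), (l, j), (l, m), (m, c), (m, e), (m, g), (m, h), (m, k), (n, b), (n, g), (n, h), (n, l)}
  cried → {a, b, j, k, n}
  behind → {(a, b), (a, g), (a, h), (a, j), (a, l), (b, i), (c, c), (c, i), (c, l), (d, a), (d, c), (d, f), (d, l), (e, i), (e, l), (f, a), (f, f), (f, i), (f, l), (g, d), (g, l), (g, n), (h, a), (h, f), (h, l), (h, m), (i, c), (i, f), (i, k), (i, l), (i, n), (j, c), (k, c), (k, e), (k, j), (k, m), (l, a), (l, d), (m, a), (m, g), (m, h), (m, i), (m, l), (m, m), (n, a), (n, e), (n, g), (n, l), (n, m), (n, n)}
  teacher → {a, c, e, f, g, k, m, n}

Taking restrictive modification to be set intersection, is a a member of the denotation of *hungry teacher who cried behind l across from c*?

⟦who cried⟧ = ⟦cried⟧ = {a, b, j, k, n}
⟦behind l⟧ = {x : ⟨x, l⟩ ∈ ⟦behind⟧} = {a, c, d, e, f, g, h, i, m, n}
⟦across from c⟧ = {x : ⟨x, c⟩ ∈ ⟦across from⟧} = {a, b, c, e, g, h, j, k, l, m}
⟦teacher⟧ = {a, c, e, f, g, k, m, n}
… ∩ ⟦who cried⟧ = {a, c, e, f, g, k, m, n} ∩ {a, b, j, k, n} = {a, k, n}
… ∩ ⟦behind l⟧ = {a, k, n} ∩ {a, c, d, e, f, g, h, i, m, n} = {a, n}
… ∩ ⟦across from c⟧ = {a, n} ∩ {a, b, c, e, g, h, j, k, l, m} = {a}
… ∩ ⟦hungry⟧ = {a} ∩ {a, d, g, i, j, m} = {a}
⟦hungry teacher who cried behind l across from c⟧ = {a}; a ∈ this set.

yes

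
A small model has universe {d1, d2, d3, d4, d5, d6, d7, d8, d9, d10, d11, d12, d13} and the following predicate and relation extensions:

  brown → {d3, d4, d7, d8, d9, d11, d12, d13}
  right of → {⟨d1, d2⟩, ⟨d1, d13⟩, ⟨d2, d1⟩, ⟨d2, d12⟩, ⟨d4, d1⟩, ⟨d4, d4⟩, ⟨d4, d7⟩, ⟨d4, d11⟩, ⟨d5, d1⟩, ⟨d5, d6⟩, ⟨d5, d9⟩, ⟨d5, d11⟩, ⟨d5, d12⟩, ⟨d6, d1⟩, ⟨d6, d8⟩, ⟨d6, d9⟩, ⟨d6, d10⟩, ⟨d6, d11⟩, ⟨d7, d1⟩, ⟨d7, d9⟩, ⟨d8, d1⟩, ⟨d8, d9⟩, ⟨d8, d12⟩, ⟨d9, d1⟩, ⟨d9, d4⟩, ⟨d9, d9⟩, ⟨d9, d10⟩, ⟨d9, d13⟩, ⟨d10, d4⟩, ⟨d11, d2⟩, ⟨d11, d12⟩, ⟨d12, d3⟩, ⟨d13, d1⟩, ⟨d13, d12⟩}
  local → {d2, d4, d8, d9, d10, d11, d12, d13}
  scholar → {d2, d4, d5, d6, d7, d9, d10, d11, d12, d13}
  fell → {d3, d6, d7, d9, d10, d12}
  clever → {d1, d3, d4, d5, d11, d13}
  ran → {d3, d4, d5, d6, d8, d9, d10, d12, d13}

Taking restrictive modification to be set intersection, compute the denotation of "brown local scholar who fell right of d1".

⟦who fell⟧ = ⟦fell⟧ = {d3, d6, d7, d9, d10, d12}
⟦right of d1⟧ = {x : ⟨x, d1⟩ ∈ ⟦right of⟧} = {d2, d4, d5, d6, d7, d8, d9, d13}
⟦scholar⟧ = {d2, d4, d5, d6, d7, d9, d10, d11, d12, d13}
… ∩ ⟦who fell⟧ = {d2, d4, d5, d6, d7, d9, d10, d11, d12, d13} ∩ {d3, d6, d7, d9, d10, d12} = {d6, d7, d9, d10, d12}
… ∩ ⟦right of d1⟧ = {d6, d7, d9, d10, d12} ∩ {d2, d4, d5, d6, d7, d8, d9, d13} = {d6, d7, d9}
… ∩ ⟦brown⟧ = {d6, d7, d9} ∩ {d3, d4, d7, d8, d9, d11, d12, d13} = {d7, d9}
… ∩ ⟦local⟧ = {d7, d9} ∩ {d2, d4, d8, d9, d10, d11, d12, d13} = {d9}
So ⟦brown local scholar who fell right of d1⟧ = {d9}.

{d9}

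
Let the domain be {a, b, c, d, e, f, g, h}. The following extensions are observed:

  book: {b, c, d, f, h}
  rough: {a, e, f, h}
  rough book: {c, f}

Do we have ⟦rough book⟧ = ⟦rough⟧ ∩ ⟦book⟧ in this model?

⟦rough⟧ ∩ ⟦book⟧ = {a, e, f, h} ∩ {b, c, d, f, h} = {f, h}
Observed ⟦rough book⟧ = {c, f}.
These differ, so the modifier is not intersective in this model.

no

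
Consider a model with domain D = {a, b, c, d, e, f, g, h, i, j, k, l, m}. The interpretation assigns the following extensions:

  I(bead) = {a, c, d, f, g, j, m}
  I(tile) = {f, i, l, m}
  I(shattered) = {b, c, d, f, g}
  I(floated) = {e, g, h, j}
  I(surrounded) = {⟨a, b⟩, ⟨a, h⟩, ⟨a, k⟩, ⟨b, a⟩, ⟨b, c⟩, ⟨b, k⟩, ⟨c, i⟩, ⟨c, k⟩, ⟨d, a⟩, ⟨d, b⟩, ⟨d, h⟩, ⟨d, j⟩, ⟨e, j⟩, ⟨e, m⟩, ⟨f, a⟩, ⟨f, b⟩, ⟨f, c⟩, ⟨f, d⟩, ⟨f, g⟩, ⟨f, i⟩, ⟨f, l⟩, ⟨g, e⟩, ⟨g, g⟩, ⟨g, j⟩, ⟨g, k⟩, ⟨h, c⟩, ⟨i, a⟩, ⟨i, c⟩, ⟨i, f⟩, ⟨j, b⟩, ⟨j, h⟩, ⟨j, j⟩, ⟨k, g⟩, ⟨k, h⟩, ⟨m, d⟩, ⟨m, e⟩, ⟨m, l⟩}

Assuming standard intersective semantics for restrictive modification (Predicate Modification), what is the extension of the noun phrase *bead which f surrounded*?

{a, c, d, g}

⟦which f surrounded⟧ = {x : ⟨f, x⟩ ∈ ⟦surrounded⟧} = {a, b, c, d, g, i, l}
⟦bead⟧ = {a, c, d, f, g, j, m}
… ∩ ⟦which f surrounded⟧ = {a, c, d, f, g, j, m} ∩ {a, b, c, d, g, i, l} = {a, c, d, g}
So ⟦bead which f surrounded⟧ = {a, c, d, g}.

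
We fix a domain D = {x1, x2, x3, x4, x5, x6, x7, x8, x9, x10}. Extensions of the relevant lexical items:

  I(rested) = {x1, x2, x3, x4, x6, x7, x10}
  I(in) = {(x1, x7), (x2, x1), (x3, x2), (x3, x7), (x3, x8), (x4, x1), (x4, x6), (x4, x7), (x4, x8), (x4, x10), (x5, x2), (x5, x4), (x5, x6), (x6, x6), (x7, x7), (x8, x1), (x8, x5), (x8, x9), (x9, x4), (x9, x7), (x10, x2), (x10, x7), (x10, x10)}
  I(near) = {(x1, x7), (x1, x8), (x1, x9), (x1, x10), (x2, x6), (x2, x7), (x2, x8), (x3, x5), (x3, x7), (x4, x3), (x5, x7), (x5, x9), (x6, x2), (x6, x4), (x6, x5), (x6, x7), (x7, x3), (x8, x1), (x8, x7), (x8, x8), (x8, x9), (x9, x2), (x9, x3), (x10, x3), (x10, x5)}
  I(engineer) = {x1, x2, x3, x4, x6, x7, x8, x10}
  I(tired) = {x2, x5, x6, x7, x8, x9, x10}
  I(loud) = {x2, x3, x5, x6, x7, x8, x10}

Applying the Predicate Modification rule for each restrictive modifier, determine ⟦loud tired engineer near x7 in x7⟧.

⟦near x7⟧ = {x : ⟨x, x7⟩ ∈ ⟦near⟧} = {x1, x2, x3, x5, x6, x8}
⟦in x7⟧ = {x : ⟨x, x7⟩ ∈ ⟦in⟧} = {x1, x3, x4, x7, x9, x10}
⟦engineer⟧ = {x1, x2, x3, x4, x6, x7, x8, x10}
… ∩ ⟦near x7⟧ = {x1, x2, x3, x4, x6, x7, x8, x10} ∩ {x1, x2, x3, x5, x6, x8} = {x1, x2, x3, x6, x8}
… ∩ ⟦in x7⟧ = {x1, x2, x3, x6, x8} ∩ {x1, x3, x4, x7, x9, x10} = {x1, x3}
… ∩ ⟦loud⟧ = {x1, x3} ∩ {x2, x3, x5, x6, x7, x8, x10} = {x3}
… ∩ ⟦tired⟧ = {x3} ∩ {x2, x5, x6, x7, x8, x9, x10} = ∅
So ⟦loud tired engineer near x7 in x7⟧ = { }.

{ }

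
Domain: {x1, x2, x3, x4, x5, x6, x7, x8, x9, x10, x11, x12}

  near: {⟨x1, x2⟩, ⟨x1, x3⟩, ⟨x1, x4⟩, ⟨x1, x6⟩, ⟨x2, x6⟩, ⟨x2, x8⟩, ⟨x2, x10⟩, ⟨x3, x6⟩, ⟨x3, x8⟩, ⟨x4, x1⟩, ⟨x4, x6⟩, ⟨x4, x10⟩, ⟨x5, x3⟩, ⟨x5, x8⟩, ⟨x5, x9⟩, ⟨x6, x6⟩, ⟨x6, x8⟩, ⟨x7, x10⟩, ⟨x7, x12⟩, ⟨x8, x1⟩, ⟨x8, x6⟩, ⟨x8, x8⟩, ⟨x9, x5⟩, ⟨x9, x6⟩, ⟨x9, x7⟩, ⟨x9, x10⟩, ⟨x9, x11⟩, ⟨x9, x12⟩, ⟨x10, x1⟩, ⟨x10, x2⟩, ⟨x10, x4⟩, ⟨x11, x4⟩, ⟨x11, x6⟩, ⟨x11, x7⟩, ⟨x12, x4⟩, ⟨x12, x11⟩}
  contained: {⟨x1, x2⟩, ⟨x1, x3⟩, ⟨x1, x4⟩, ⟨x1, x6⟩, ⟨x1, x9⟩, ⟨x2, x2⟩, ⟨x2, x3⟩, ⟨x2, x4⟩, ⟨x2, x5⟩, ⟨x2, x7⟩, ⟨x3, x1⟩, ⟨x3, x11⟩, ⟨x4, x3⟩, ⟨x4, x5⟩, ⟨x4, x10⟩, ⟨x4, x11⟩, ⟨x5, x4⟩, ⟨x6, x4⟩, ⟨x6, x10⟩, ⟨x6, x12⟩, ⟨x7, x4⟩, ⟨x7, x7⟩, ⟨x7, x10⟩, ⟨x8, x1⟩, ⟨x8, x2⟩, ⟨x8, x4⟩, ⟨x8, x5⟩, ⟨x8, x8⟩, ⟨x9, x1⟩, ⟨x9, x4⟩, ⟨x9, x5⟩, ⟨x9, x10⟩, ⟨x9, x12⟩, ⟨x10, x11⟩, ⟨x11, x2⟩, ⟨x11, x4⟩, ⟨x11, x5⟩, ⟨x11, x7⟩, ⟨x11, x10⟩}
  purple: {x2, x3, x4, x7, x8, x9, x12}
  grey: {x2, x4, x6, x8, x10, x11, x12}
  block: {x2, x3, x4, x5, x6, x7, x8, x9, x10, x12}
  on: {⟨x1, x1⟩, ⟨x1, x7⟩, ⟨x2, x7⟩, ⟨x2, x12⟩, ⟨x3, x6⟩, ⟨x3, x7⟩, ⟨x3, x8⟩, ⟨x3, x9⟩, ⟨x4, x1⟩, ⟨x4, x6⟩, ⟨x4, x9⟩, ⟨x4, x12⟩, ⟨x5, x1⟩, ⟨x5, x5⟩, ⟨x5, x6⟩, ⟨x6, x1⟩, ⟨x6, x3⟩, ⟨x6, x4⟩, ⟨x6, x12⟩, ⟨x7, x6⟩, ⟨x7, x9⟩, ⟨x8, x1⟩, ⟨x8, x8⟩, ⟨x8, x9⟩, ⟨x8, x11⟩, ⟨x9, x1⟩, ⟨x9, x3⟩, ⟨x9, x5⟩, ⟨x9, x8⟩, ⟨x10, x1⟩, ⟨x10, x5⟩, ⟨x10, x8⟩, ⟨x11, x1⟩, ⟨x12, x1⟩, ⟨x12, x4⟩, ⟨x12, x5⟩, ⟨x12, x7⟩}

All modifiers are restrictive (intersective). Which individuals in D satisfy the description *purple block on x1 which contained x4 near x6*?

{x8, x9}

⟦on x1⟧ = {x : ⟨x, x1⟩ ∈ ⟦on⟧} = {x1, x4, x5, x6, x8, x9, x10, x11, x12}
⟦which contained x4⟧ = {x : ⟨x, x4⟩ ∈ ⟦contained⟧} = {x1, x2, x5, x6, x7, x8, x9, x11}
⟦near x6⟧ = {x : ⟨x, x6⟩ ∈ ⟦near⟧} = {x1, x2, x3, x4, x6, x8, x9, x11}
⟦block⟧ = {x2, x3, x4, x5, x6, x7, x8, x9, x10, x12}
… ∩ ⟦on x1⟧ = {x2, x3, x4, x5, x6, x7, x8, x9, x10, x12} ∩ {x1, x4, x5, x6, x8, x9, x10, x11, x12} = {x4, x5, x6, x8, x9, x10, x12}
… ∩ ⟦which contained x4⟧ = {x4, x5, x6, x8, x9, x10, x12} ∩ {x1, x2, x5, x6, x7, x8, x9, x11} = {x5, x6, x8, x9}
… ∩ ⟦near x6⟧ = {x5, x6, x8, x9} ∩ {x1, x2, x3, x4, x6, x8, x9, x11} = {x6, x8, x9}
… ∩ ⟦purple⟧ = {x6, x8, x9} ∩ {x2, x3, x4, x7, x8, x9, x12} = {x8, x9}
So ⟦purple block on x1 which contained x4 near x6⟧ = {x8, x9}.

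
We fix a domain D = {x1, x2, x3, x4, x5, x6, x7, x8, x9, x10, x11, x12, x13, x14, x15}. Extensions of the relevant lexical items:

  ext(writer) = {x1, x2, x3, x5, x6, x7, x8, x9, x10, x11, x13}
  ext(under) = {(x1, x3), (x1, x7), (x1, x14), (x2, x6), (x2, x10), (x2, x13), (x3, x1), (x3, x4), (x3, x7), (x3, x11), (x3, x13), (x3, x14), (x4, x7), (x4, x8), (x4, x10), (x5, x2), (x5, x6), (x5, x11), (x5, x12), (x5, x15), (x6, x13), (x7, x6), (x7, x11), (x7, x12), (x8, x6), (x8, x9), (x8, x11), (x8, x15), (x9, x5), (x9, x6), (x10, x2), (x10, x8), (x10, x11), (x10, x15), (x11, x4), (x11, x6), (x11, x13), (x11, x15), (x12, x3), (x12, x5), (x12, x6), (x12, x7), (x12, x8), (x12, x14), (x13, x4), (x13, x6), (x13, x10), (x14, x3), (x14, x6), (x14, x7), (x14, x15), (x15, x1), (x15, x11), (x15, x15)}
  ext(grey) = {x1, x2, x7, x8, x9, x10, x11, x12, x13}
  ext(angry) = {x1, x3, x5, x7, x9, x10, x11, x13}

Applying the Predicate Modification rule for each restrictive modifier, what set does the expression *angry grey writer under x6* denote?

⟦under x6⟧ = {x : ⟨x, x6⟩ ∈ ⟦under⟧} = {x2, x5, x7, x8, x9, x11, x12, x13, x14}
⟦writer⟧ = {x1, x2, x3, x5, x6, x7, x8, x9, x10, x11, x13}
… ∩ ⟦under x6⟧ = {x1, x2, x3, x5, x6, x7, x8, x9, x10, x11, x13} ∩ {x2, x5, x7, x8, x9, x11, x12, x13, x14} = {x2, x5, x7, x8, x9, x11, x13}
… ∩ ⟦angry⟧ = {x2, x5, x7, x8, x9, x11, x13} ∩ {x1, x3, x5, x7, x9, x10, x11, x13} = {x5, x7, x9, x11, x13}
… ∩ ⟦grey⟧ = {x5, x7, x9, x11, x13} ∩ {x1, x2, x7, x8, x9, x10, x11, x12, x13} = {x7, x9, x11, x13}
So ⟦angry grey writer under x6⟧ = {x7, x9, x11, x13}.

{x7, x9, x11, x13}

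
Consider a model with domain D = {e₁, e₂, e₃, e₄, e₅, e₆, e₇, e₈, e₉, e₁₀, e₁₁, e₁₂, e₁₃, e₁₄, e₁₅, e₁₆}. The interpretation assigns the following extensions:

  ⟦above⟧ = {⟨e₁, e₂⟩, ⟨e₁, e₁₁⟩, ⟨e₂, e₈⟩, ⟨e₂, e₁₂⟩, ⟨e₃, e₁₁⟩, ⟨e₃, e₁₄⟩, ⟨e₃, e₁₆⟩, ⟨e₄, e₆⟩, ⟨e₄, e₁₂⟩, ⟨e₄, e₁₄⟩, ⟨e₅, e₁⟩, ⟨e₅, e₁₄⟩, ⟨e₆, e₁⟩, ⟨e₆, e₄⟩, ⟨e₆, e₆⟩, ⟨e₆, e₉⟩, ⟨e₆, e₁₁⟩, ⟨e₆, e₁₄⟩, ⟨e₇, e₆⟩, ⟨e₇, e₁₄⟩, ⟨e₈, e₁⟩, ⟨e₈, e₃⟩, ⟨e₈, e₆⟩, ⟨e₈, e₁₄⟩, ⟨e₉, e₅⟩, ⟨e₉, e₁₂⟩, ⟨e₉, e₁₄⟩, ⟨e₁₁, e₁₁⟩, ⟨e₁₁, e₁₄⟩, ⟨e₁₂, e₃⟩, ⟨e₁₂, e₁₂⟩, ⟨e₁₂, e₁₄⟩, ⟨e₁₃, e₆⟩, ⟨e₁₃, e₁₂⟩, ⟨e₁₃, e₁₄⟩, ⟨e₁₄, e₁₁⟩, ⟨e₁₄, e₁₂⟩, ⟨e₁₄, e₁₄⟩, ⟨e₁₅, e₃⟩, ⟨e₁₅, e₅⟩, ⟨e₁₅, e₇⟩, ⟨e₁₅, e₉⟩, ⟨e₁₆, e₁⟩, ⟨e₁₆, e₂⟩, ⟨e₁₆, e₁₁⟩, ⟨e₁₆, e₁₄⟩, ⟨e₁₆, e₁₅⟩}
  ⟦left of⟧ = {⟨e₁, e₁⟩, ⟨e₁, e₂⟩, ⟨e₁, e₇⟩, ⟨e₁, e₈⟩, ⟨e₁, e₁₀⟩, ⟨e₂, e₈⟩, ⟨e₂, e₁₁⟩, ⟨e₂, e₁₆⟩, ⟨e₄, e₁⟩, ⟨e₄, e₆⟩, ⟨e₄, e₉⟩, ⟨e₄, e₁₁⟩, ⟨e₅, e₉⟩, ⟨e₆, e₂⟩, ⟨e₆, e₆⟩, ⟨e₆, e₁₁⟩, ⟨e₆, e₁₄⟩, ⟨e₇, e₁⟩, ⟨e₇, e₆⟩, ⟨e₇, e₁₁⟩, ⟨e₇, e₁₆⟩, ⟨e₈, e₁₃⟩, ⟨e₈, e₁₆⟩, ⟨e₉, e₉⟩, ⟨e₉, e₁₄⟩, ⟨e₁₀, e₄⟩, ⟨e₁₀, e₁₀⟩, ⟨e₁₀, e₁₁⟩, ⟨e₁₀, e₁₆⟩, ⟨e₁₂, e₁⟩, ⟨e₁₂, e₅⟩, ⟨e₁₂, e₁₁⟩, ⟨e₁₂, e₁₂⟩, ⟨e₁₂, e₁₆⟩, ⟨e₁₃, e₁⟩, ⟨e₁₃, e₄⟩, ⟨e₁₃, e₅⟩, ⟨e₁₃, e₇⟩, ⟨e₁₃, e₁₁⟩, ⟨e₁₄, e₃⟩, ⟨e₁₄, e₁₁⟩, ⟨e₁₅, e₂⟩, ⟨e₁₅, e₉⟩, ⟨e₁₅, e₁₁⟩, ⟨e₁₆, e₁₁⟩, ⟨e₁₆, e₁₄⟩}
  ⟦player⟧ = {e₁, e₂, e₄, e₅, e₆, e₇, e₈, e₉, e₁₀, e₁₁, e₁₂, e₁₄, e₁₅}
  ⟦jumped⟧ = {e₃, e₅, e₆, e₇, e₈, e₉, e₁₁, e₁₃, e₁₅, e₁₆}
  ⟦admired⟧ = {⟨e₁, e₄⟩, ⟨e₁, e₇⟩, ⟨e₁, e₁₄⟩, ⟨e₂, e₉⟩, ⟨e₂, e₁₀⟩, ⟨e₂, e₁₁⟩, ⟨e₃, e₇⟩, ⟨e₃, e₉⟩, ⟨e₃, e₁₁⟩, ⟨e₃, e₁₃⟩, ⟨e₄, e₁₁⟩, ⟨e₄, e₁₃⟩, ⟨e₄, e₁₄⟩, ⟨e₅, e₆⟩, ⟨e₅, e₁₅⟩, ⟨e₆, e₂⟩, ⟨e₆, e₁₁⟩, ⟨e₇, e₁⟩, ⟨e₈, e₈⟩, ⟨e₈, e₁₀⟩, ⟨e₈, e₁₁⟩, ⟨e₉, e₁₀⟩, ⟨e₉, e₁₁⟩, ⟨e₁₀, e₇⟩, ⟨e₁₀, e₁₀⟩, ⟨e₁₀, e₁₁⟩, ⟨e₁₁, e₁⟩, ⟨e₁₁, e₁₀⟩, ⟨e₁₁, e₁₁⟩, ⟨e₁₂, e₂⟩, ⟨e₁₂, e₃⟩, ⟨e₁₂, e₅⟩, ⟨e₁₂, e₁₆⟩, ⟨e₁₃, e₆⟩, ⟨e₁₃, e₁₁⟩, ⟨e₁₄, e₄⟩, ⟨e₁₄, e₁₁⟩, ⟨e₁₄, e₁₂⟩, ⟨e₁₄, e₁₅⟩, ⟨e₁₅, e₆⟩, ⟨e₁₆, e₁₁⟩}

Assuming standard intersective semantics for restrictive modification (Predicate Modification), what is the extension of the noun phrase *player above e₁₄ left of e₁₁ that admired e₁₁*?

{e₄, e₆, e₁₄}

⟦above e₁₄⟧ = {x : ⟨x, e₁₄⟩ ∈ ⟦above⟧} = {e₃, e₄, e₅, e₆, e₇, e₈, e₉, e₁₁, e₁₂, e₁₃, e₁₄, e₁₆}
⟦left of e₁₁⟧ = {x : ⟨x, e₁₁⟩ ∈ ⟦left of⟧} = {e₂, e₄, e₆, e₇, e₁₀, e₁₂, e₁₃, e₁₄, e₁₅, e₁₆}
⟦that admired e₁₁⟧ = {x : ⟨x, e₁₁⟩ ∈ ⟦admired⟧} = {e₂, e₃, e₄, e₆, e₈, e₉, e₁₀, e₁₁, e₁₃, e₁₄, e₁₆}
⟦player⟧ = {e₁, e₂, e₄, e₅, e₆, e₇, e₈, e₉, e₁₀, e₁₁, e₁₂, e₁₄, e₁₅}
… ∩ ⟦above e₁₄⟧ = {e₁, e₂, e₄, e₅, e₆, e₇, e₈, e₉, e₁₀, e₁₁, e₁₂, e₁₄, e₁₅} ∩ {e₃, e₄, e₅, e₆, e₇, e₈, e₉, e₁₁, e₁₂, e₁₃, e₁₄, e₁₆} = {e₄, e₅, e₆, e₇, e₈, e₉, e₁₁, e₁₂, e₁₄}
… ∩ ⟦left of e₁₁⟧ = {e₄, e₅, e₆, e₇, e₈, e₉, e₁₁, e₁₂, e₁₄} ∩ {e₂, e₄, e₆, e₇, e₁₀, e₁₂, e₁₃, e₁₄, e₁₅, e₁₆} = {e₄, e₆, e₇, e₁₂, e₁₄}
… ∩ ⟦that admired e₁₁⟧ = {e₄, e₆, e₇, e₁₂, e₁₄} ∩ {e₂, e₃, e₄, e₆, e₈, e₉, e₁₀, e₁₁, e₁₃, e₁₄, e₁₆} = {e₄, e₆, e₁₄}
So ⟦player above e₁₄ left of e₁₁ that admired e₁₁⟧ = {e₄, e₆, e₁₄}.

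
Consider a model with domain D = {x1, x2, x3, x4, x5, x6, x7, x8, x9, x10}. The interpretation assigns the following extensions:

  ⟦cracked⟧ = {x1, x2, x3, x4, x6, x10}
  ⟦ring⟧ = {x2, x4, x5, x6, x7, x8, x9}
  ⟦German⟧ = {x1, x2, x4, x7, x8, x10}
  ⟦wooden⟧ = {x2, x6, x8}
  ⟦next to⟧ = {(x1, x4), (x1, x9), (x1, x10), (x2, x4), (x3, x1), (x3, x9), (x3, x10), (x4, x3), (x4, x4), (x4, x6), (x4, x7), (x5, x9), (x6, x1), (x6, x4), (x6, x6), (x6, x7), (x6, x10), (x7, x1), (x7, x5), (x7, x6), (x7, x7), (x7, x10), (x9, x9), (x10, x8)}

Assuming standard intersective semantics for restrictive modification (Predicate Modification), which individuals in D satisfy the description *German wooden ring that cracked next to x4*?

⟦that cracked⟧ = ⟦cracked⟧ = {x1, x2, x3, x4, x6, x10}
⟦next to x4⟧ = {x : ⟨x, x4⟩ ∈ ⟦next to⟧} = {x1, x2, x4, x6}
⟦ring⟧ = {x2, x4, x5, x6, x7, x8, x9}
… ∩ ⟦that cracked⟧ = {x2, x4, x5, x6, x7, x8, x9} ∩ {x1, x2, x3, x4, x6, x10} = {x2, x4, x6}
… ∩ ⟦next to x4⟧ = {x2, x4, x6} ∩ {x1, x2, x4, x6} = {x2, x4, x6}
… ∩ ⟦German⟧ = {x2, x4, x6} ∩ {x1, x2, x4, x7, x8, x10} = {x2, x4}
… ∩ ⟦wooden⟧ = {x2, x4} ∩ {x2, x6, x8} = {x2}
So ⟦German wooden ring that cracked next to x4⟧ = {x2}.

{x2}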